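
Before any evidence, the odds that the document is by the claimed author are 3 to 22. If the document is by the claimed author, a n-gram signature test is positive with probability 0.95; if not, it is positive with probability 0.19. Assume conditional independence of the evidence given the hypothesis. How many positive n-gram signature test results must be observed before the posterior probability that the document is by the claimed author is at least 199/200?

5

Prior odds = 3/22.
Likelihood ratio of a positive = 0.95/0.19 = 5.
Target odds: 0.995 ÷ 0.005 = 199.
Require 5ⁿ ≥ 199 ÷ (3/22) = 4378/3.
5⁴ = 625 falls short of 4378/3 but 5⁵ = 3125 reaches it, so n = 5.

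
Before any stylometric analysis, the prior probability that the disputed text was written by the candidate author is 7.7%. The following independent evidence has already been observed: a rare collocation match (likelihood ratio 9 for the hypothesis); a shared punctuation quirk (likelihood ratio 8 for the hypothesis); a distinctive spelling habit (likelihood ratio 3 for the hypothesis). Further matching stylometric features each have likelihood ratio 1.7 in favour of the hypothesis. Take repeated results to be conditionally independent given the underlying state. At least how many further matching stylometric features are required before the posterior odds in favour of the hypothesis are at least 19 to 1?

1

Prior odds = 0.077/0.923 = 77/923.
Combined Bayes factor of the evidence already in hand = 9 × 8 × 3 = 216.
Odds after that evidence = (77/923) × 216 = 16632/923.
Target odds = 19.
Need 1.7ⁿ ≥ 19 ÷ (16632/923) = 17537/16632.
1.7¹ = 1.7, which meets the required 17537/16632; so n = 1.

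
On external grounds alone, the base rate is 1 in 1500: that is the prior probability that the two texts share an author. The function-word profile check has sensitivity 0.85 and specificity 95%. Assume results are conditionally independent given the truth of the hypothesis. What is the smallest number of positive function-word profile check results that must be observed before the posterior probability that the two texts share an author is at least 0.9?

4

Prior odds: (1/1500) ÷ (1499/1500) = 1/1499.
False-positive rate = 1 − 0.95 = 0.05; likelihood ratio of a positive = 0.85/0.05 = 17.
Target odds: 0.9 ÷ 0.1 = 9.
Require 17ⁿ ≥ 9 ÷ (1/1499) = 13491.
17³ = 4913 falls short of 13491 but 17⁴ = 83521 reaches it, so n = 4.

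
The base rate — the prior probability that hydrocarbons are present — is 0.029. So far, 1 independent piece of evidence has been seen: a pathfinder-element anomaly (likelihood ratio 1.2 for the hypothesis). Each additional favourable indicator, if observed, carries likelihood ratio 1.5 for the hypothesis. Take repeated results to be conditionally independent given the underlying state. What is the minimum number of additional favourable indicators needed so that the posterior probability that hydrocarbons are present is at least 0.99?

20

Prior odds = 0.029/0.971 = 29/971.
Bayes factor of the evidence already in hand = 1.2.
Odds after that evidence = (29/971) × 1.2 = 174/4855.
Target odds = 0.99/0.01 = 99.
Need 1.5ⁿ ≥ 99 ÷ (174/4855) = 160215/58.
1.5¹⁹ ≈2216.84 falls short of 160215/58 but 1.5²⁰ ≈3325.26 reaches it, so n = 20.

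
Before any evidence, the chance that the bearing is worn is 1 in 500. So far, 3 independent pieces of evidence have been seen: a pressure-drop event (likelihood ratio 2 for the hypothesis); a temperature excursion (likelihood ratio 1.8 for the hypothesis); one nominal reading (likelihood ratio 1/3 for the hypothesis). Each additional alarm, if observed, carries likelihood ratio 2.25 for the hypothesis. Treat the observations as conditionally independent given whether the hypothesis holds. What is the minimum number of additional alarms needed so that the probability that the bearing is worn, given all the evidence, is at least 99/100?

14

Prior odds = 0.002/0.998 = 1/499.
Combined Bayes factor of the evidence already in hand = 2 × 1.8 × (1/3) = 1.2.
Odds after that evidence = (1/499) × 1.2 = 6/2495.
Target odds = 0.99/0.01 = 99.
Need 2.25ⁿ ≥ 99 ÷ (6/2495) = 41167.5.
2.25¹³ ≈37876.8 falls short of 41167.5 but 2.25¹⁴ ≈85222.7 reaches it, so n = 14.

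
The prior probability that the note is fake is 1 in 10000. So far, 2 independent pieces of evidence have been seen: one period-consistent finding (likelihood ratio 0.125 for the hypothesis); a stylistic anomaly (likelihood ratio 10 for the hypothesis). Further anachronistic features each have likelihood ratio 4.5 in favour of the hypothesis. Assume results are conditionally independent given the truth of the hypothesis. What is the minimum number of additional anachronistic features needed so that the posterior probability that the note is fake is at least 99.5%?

Prior odds = 0.0001/0.9999 = 1/9999.
Combined Bayes factor of the evidence already in hand = 0.125 × 10 = 1.25.
Odds after that evidence = (1/9999) × 1.25 = 5/39996.
Target odds = 0.995/0.005 = 199.
Need 4.5ⁿ ≥ 199 ÷ (5/39996) = 1591840.8.
4.5⁹ = 387420489/512 falls short of 1591840.8 but 4.5¹⁰ ≈3.40506e+06 reaches it, so n = 10.

10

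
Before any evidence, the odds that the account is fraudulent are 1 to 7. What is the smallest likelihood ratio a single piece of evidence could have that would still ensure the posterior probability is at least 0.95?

Prior odds = 1/7.
Target odds = 0.95/0.05 = 19.
Required Bayes factor = 19 ÷ (1/7) = 133.

133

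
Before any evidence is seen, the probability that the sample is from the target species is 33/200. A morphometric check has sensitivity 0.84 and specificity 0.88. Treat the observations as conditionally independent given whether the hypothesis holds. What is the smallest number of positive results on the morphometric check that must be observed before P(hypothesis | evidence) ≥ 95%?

Prior odds = 0.165/0.835 = 33/167.
False-positive rate = 1 − 0.88 = 0.12; likelihood ratio of a positive = 0.84/0.12 = 7.
Target odds: 0.95 ÷ 0.05 = 19.
Need (33/167) × 7ⁿ ≥ 19, i.e. 7ⁿ ≥ 3173/33.
7² = 49 falls short of 3173/33 but 7³ = 343 reaches it, so n = 3.

3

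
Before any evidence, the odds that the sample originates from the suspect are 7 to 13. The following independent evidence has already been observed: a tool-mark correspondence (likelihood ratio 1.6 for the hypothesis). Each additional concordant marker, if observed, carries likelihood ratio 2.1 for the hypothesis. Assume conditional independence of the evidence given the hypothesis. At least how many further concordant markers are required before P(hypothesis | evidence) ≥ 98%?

6

Prior odds = 7/13.
Bayes factor of the evidence already in hand = 1.6.
Odds after that evidence = (7/13) × 1.6 = 56/65.
Target odds = 0.98/0.02 = 49.
Need 2.1ⁿ ≥ 49 ÷ (56/65) = 56.875.
2.1⁵ = 4084101/100000 falls short of 56.875 but 2.1⁶ = 85766121/1000000 reaches it, so n = 6.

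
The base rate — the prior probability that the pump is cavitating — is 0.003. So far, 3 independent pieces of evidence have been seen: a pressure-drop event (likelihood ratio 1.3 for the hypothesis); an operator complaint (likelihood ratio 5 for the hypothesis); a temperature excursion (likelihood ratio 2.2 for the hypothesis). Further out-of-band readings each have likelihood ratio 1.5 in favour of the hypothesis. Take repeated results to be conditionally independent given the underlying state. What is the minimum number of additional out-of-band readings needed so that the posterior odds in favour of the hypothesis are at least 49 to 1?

Prior odds = 0.003/0.997 = 3/997.
Combined Bayes factor of the evidence already in hand = 1.3 × 5 × 2.2 = 14.3.
Odds after that evidence = (3/997) × 14.3 = 429/9970.
Target odds = 49.
Need 1.5ⁿ ≥ 49 ÷ (429/9970) = 488530/429.
1.5¹⁷ = 129140163/131072 falls short of 488530/429 but 1.5¹⁸ = 387420489/262144 reaches it, so n = 18.

18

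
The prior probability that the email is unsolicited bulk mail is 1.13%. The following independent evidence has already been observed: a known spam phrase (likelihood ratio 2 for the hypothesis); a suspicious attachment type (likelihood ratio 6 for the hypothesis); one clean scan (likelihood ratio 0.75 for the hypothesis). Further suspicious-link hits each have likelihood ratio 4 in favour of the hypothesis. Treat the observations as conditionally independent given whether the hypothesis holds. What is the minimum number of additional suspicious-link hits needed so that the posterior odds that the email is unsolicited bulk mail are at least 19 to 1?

4

Prior odds = 0.0113/0.9887 = 113/9887.
Combined Bayes factor of the evidence already in hand = 2 × 6 × 0.75 = 9.
Odds after that evidence = (113/9887) × 9 = 1017/9887.
Target odds = 19.
Need 4ⁿ ≥ 19 ÷ (1017/9887) = 187853/1017.
4³ = 64 falls short of 187853/1017 but 4⁴ = 256 reaches it, so n = 4.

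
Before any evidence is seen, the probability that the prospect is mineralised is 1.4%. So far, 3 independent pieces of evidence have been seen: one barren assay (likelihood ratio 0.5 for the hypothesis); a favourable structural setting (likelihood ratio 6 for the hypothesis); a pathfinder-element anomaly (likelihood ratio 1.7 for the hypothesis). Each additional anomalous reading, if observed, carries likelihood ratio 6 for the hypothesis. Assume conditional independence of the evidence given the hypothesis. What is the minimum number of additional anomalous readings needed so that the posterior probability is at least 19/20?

Prior odds = 0.014/0.986 = 7/493.
Combined Bayes factor of the evidence already in hand = 0.5 × 6 × 1.7 = 5.1.
Odds after that evidence = (7/493) × 5.1 = 21/290.
Target odds = 0.95/0.05 = 19.
Need 6ⁿ ≥ 19 ÷ (21/290) = 5510/21.
6³ = 216 falls short of 5510/21 but 6⁴ = 1296 reaches it, so n = 4.

4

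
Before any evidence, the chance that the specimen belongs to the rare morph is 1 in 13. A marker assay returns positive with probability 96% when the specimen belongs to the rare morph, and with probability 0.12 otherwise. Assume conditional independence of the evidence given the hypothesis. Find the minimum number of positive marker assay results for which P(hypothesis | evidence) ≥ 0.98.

4

Prior odds = (1/13)/(12/13) = 1/12.
Likelihood ratio of a positive result = 0.96/0.12 = 8.
Target posterior odds = 0.98/0.02 = 49.
Need (1/12) × 8ⁿ ≥ 49, i.e. 8ⁿ ≥ 588.
8³ = 512 falls short of 588 but 8⁴ = 4096 reaches it, so n = 4.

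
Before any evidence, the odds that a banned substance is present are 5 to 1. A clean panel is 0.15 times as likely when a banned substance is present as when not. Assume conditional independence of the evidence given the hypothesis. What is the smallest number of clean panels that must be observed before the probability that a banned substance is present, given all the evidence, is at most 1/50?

3

Prior odds = 5.
Likelihood ratio per clean panel = 0.15.
Target posterior odds = 0.02/0.98 = 1/49.
Require 0.15ⁿ ≤ 1/49 ÷ 5 = 1/245.
0.15² = 0.0225 is still above 1/245 but 0.15³ = 0.003375 is at or below it, so n = 3.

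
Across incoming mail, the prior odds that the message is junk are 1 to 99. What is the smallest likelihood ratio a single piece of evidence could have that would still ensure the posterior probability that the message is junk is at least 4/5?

396

Prior odds = 1/99.
Target odds = 0.8/0.2 = 4.
Required Bayes factor = 4 ÷ (1/99) = 396.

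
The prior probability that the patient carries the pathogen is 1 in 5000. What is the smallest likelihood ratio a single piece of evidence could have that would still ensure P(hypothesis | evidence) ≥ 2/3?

9998

Prior odds = 0.0002/0.9998 = 1/4999.
Target odds = (2/3)/(1/3) = 2.
Required Bayes factor = 2 ÷ (1/4999) = 9998.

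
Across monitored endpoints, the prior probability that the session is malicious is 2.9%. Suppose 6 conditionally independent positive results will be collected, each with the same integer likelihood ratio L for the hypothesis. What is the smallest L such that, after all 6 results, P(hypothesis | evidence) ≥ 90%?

Prior odds = 0.029/0.971 = 29/971.
Target odds = 0.9/0.1 = 9.
Need L⁶ ≥ 9 ÷ (29/971) = 8739/29.
2⁶ = 64 < 8739/29 ≤ 729 = 3⁶, so L = 3.

3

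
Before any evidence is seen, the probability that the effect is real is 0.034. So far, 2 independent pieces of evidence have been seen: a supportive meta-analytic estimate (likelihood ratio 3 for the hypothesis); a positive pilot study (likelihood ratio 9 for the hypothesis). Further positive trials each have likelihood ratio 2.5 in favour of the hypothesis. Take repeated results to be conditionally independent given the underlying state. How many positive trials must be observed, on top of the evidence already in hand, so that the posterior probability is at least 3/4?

Prior odds = 0.034/0.966 = 17/483.
Combined Bayes factor of the evidence already in hand = 3 × 9 = 27.
Odds after that evidence = (17/483) × 27 = 153/161.
Target odds = 0.75/0.25 = 3.
Need 2.5ⁿ ≥ 3 ÷ (153/161) = 161/51.
2.5¹ = 2.5 falls short of 161/51 but 2.5² = 6.25 reaches it, so n = 2.

2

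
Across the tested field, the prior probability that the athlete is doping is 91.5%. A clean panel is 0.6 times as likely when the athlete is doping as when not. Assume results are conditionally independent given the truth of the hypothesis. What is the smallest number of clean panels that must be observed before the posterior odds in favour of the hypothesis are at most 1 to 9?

9

Prior odds = 0.915/0.085 = 183/17.
Likelihood ratio per clean panel = 0.6.
Target odds = 1/9.
Require 0.6ⁿ ≤ 1/9 ÷ (183/17) = 17/1647.
0.6⁸ = 6561/390625 is still above 17/1647 but 0.6⁹ = 19683/1953125 is at or below it, so n = 9.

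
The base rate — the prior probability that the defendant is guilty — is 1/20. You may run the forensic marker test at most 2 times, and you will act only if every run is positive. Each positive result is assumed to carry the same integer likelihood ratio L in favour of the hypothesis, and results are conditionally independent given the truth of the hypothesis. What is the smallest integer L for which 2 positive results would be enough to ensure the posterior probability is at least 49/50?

Prior odds = 0.05/0.95 = 1/19.
Target odds = 0.98/0.02 = 49.
Need L² ≥ 49 ÷ (1/19) = 931.
30² = 900 < 931 ≤ 961 = 31², so L = 31.

31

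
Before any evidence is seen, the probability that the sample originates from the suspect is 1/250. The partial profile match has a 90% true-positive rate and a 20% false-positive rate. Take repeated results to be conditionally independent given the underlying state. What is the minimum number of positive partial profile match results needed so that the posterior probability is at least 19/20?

6

Prior odds: 0.004 ÷ 0.996 = 1/249.
Likelihood ratio of a positive result = 0.9/0.2 = 4.5.
Target odds: 0.95 ÷ 0.05 = 19.
Need (1/249) × 4.5ⁿ ≥ 19, i.e. 4.5ⁿ ≥ 4731.
4.5⁵ = 1845.28125 falls short of 4731 but 4.5⁶ = 8303.765625 reaches it, so n = 6.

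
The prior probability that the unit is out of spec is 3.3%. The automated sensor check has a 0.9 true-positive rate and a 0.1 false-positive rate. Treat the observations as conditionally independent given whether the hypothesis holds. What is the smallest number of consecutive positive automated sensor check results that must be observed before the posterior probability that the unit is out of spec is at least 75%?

Prior odds = 0.033/0.967 = 33/967.
Likelihood ratio of a positive result = 0.9/0.1 = 9.
Target posterior odds = 0.75/0.25 = 3.
Need (33/967) × 9ⁿ ≥ 3, i.e. 9ⁿ ≥ 967/11.
9² = 81 falls short of 967/11 but 9³ = 729 reaches it, so n = 3.

3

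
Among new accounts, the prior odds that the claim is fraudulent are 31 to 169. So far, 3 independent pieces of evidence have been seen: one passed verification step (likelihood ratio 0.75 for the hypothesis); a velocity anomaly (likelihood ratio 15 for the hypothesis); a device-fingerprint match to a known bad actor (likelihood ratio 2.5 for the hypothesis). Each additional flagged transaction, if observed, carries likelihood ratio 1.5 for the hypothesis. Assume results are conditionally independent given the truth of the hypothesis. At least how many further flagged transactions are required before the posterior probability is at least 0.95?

Prior odds = 31/169.
Combined Bayes factor of the evidence already in hand = 0.75 × 15 × 2.5 = 28.125.
Odds after that evidence = (31/169) × 28.125 = 6975/1352.
Target odds = 0.95/0.05 = 19.
Need 1.5ⁿ ≥ 19 ÷ (6975/1352) = 25688/6975.
1.5³ = 3.375 falls short of 25688/6975 but 1.5⁴ = 5.0625 reaches it, so n = 4.

4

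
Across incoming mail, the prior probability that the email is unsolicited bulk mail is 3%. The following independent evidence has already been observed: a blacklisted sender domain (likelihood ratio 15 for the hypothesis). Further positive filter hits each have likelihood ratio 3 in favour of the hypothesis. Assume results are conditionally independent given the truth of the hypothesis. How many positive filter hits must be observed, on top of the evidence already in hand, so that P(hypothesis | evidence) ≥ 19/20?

Prior odds = 0.03/0.97 = 3/97.
Bayes factor of the evidence already in hand = 15.
Odds after that evidence = (3/97) × 15 = 45/97.
Target odds = 0.95/0.05 = 19.
Need 3ⁿ ≥ 19 ÷ (45/97) = 1843/45.
3³ = 27 falls short of 1843/45 but 3⁴ = 81 reaches it, so n = 4.

4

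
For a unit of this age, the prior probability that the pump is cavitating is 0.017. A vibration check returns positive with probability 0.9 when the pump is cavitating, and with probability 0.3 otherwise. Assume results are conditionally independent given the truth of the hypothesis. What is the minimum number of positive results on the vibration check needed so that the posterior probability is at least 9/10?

6

Prior odds: 0.017 ÷ 0.983 = 17/983.
Likelihood ratio of a positive result = 0.9/0.3 = 3.
Target odds: 0.9 ÷ 0.1 = 9.
Need (17/983) × 3ⁿ ≥ 9, i.e. 3ⁿ ≥ 8847/17.
3⁵ = 243 falls short of 8847/17 but 3⁶ = 729 reaches it, so n = 6.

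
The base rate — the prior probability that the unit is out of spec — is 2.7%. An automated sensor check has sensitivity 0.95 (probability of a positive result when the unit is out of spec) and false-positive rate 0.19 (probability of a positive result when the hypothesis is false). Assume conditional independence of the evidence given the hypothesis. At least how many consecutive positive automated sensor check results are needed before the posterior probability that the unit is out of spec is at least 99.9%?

7

Prior odds: 0.027 ÷ 0.973 = 27/973.
Likelihood ratio of a positive result = 0.95/0.19 = 5.
Target odds: 0.999 ÷ 0.001 = 999.
Require 5ⁿ ≥ 999 ÷ (27/973) = 36001.
5⁶ = 15625 falls short of 36001 but 5⁷ = 78125 reaches it, so n = 7.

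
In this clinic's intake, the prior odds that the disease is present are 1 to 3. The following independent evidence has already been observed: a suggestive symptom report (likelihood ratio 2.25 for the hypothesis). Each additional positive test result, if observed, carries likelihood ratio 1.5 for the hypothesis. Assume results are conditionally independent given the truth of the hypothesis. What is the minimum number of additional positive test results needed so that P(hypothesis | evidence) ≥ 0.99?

Prior odds = 1/3.
Bayes factor of the evidence already in hand = 2.25.
Odds after that evidence = (1/3) × 2.25 = 0.75.
Target odds = 0.99/0.01 = 99.
Need 1.5ⁿ ≥ 99 ÷ 0.75 = 132.
1.5¹² = 531441/4096 falls short of 132 but 1.5¹³ = 1594323/8192 reaches it, so n = 13.

13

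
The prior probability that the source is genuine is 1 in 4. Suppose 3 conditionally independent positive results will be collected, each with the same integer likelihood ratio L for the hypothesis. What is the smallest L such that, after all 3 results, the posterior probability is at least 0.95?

4

Prior odds = 0.25/0.75 = 1/3.
Target odds = 0.95/0.05 = 19.
Need L³ ≥ 19 ÷ (1/3) = 57.
3³ = 27 < 57 ≤ 64 = 4³, so L = 4.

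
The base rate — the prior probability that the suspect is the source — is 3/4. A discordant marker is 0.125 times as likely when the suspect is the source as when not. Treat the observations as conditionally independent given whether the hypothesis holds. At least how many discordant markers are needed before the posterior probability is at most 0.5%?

4

Prior odds = 0.75/0.25 = 3.
Likelihood ratio per discordant marker = 0.125.
Target posterior odds = 0.005/0.995 = 1/199.
Need 3 × 0.125ⁿ ≤ 1/199, i.e. 0.125ⁿ ≤ 1/597.
0.125³ = 0.001953125 is still above 1/597 but 0.125⁴ = 1/4096 is at or below it, so n = 4.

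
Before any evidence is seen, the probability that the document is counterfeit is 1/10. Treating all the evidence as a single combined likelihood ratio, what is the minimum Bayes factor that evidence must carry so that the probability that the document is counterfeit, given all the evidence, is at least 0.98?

Prior odds = 0.1/0.9 = 1/9.
Target odds = 0.98/0.02 = 49.
Required Bayes factor = 49 ÷ (1/9) = 441.

441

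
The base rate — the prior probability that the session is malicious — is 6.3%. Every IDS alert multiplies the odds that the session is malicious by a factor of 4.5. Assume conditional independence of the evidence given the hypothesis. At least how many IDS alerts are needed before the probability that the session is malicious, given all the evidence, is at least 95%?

4

Prior odds: 0.063 ÷ 0.937 = 63/937.
Likelihood ratio per IDS alert = 4.5.
Target odds: 0.95 ÷ 0.05 = 19.
Need (63/937) × 4.5ⁿ ≥ 19, i.e. 4.5ⁿ ≥ 17803/63.
4.5³ = 91.125 falls short of 17803/63 but 4.5⁴ = 410.0625 reaches it, so n = 4.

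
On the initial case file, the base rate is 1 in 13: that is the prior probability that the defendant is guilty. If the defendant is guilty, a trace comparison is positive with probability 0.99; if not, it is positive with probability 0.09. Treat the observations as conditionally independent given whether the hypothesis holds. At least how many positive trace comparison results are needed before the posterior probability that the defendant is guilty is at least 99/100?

3

Prior odds: (1/13) ÷ (12/13) = 1/12.
Likelihood ratio of a positive = 0.99/0.09 = 11.
Target posterior odds = 0.99/0.01 = 99.
Require 11ⁿ ≥ 99 ÷ (1/12) = 1188.
11² = 121 falls short of 1188 but 11³ = 1331 reaches it, so n = 3.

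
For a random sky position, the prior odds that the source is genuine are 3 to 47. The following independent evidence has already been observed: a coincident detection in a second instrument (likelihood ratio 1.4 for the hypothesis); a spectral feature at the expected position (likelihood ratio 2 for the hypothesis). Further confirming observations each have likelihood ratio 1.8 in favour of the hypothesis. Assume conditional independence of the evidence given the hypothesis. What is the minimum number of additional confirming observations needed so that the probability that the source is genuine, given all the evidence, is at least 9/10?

7

Prior odds = 3/47.
Combined Bayes factor of the evidence already in hand = 1.4 × 2 = 2.8.
Odds after that evidence = (3/47) × 2.8 = 42/235.
Target odds = 0.9/0.1 = 9.
Need 1.8ⁿ ≥ 9 ÷ (42/235) = 705/14.
1.8⁶ = 531441/15625 falls short of 705/14 but 1.8⁷ = 4782969/78125 reaches it, so n = 7.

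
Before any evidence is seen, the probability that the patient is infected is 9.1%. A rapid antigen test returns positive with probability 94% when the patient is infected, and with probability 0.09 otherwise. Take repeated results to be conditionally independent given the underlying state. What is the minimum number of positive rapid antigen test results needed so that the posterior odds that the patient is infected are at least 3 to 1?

Prior odds = 0.091/0.909 = 91/909.
Likelihood ratio of a positive result = 0.94/0.09 = 94/9.
Target odds = 3.
Require (94/9)ⁿ ≥ 3 ÷ (91/909) = 2727/91.
(94/9)¹ = 94/9 falls short of 2727/91 but (94/9)² = 8836/81 reaches it, so n = 2.

2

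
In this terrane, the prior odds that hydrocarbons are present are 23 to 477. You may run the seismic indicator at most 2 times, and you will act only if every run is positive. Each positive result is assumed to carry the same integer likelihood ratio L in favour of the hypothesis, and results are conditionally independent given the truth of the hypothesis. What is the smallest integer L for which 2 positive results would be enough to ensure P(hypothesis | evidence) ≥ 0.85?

Prior odds = 23/477.
Target odds = 0.85/0.15 = 17/3.
Need L² ≥ 17/3 ÷ (23/477) = 2703/23.
10² = 100 < 2703/23 ≤ 121 = 11², so L = 11.

11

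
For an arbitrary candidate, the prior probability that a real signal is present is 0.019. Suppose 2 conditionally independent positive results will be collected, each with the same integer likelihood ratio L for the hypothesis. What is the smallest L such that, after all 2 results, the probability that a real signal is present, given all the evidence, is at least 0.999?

Prior odds = 0.019/0.981 = 19/981.
Target odds = 0.999/0.001 = 999.
Need L² ≥ 999 ÷ (19/981) = 980019/19.
227² = 51529 < 980019/19 ≤ 51984 = 228², so L = 228.

228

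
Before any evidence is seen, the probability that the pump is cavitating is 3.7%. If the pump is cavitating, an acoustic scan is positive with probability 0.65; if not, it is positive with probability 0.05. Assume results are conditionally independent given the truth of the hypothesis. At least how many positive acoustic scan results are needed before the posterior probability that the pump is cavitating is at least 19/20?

3

Prior odds = 0.037/0.963 = 37/963.
Likelihood ratio of a positive = 0.65/0.05 = 13.
Target odds: 0.95 ÷ 0.05 = 19.
Need (37/963) × 13ⁿ ≥ 19, i.e. 13ⁿ ≥ 18297/37.
13² = 169 falls short of 18297/37 but 13³ = 2197 reaches it, so n = 3.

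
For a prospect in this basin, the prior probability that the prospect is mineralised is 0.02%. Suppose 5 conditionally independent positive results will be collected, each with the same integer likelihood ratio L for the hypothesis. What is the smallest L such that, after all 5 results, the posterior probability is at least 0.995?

16

Prior odds = 0.0002/0.9998 = 1/4999.
Target odds = 0.995/0.005 = 199.
Need L⁵ ≥ 199 ÷ (1/4999) = 994801.
15⁵ = 759375 < 994801 ≤ 1048576 = 16⁵, so L = 16.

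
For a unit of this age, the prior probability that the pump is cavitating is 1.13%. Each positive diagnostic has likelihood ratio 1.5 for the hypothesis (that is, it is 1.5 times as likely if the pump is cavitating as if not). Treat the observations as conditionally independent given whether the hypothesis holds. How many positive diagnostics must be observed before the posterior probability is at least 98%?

Prior odds = 0.0113/0.9887 = 113/9887.
Likelihood ratio per positive diagnostic = 1.5.
Target posterior odds = 0.98/0.02 = 49.
Require 1.5ⁿ ≥ 49 ÷ (113/9887) = 484463/113.
1.5²⁰ ≈3325.26 falls short of 484463/113 but 1.5²¹ ≈4987.89 reaches it, so n = 21.

21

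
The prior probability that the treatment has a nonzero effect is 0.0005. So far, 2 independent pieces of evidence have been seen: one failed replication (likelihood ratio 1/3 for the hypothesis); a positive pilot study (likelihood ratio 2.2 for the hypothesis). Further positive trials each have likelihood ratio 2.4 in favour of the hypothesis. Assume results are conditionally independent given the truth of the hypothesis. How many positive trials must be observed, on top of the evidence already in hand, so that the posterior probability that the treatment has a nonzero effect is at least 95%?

Prior odds = 0.0005/0.9995 = 1/1999.
Combined Bayes factor of the evidence already in hand = (1/3) × 2.2 = 11/15.
Odds after that evidence = (1/1999) × 11/15 = 11/29985.
Target odds = 0.95/0.05 = 19.
Need 2.4ⁿ ≥ 19 ÷ (11/29985) = 569715/11.
2.4¹² ≈36520.3 falls short of 569715/11 but 2.4¹³ ≈87648.8 reaches it, so n = 13.

13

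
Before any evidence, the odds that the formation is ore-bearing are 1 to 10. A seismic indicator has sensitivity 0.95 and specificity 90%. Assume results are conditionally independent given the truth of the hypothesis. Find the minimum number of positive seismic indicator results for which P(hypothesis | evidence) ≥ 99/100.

4

Prior odds = 0.1.
False-positive rate = 1 − 0.9 = 0.1; likelihood ratio of a positive = 0.95/0.1 = 9.5.
Target odds: 0.99 ÷ 0.01 = 99.
Require 9.5ⁿ ≥ 99 ÷ 0.1 = 990.
9.5³ = 857.375 falls short of 990 but 9.5⁴ = 8145.0625 reaches it, so n = 4.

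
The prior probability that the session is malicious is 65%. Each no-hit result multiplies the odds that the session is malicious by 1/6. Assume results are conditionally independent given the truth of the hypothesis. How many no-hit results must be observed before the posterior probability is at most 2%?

3

Prior odds = 0.65/0.35 = 13/7.
Likelihood ratio per no-hit result = 1/6.
Target posterior odds = 0.02/0.98 = 1/49.
Require (1/6)ⁿ ≤ 1/49 ÷ (13/7) = 1/91.
(1/6)² = 1/36 is still above 1/91 but (1/6)³ = 1/216 is at or below it, so n = 3.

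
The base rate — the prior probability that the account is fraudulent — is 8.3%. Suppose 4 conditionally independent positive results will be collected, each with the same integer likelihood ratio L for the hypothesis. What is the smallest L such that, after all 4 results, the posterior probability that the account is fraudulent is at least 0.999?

11

Prior odds = 0.083/0.917 = 83/917.
Target odds = 0.999/0.001 = 999.
Need L⁴ ≥ 999 ÷ (83/917) = 916083/83.
10⁴ = 10000 < 916083/83 ≤ 14641 = 11⁴, so L = 11.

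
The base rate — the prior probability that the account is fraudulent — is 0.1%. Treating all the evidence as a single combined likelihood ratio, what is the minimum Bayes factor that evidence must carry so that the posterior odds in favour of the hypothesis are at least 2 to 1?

1998

Prior odds = 0.001/0.999 = 1/999.
Target odds = 2.
Required Bayes factor = 2 ÷ (1/999) = 1998.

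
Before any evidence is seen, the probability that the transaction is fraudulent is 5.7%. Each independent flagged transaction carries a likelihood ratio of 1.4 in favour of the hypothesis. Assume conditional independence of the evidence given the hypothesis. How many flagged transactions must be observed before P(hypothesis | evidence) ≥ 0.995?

25

Prior odds = 0.057/0.943 = 57/943.
Likelihood ratio per flagged transaction = 1.4.
Target posterior odds = 0.995/0.005 = 199.
Need (57/943) × 1.4ⁿ ≥ 199, i.e. 1.4ⁿ ≥ 187657/57.
1.4²⁴ ≈3214.2 falls short of 187657/57 but 1.4²⁵ ≈4499.88 reaches it, so n = 25.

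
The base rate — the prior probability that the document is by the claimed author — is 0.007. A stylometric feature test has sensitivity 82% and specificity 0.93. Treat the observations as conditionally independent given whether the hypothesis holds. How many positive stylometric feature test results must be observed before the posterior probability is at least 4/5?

3

Prior odds = 0.007/0.993 = 7/993.
False-positive rate = 1 − 0.93 = 0.07; likelihood ratio of a positive = 0.82/0.07 = 82/7.
Target posterior odds = 0.8/0.2 = 4.
Need (7/993) × (82/7)ⁿ ≥ 4, i.e. (82/7)ⁿ ≥ 3972/7.
(82/7)² = 6724/49 falls short of 3972/7 but (82/7)³ = 551368/343 reaches it, so n = 3.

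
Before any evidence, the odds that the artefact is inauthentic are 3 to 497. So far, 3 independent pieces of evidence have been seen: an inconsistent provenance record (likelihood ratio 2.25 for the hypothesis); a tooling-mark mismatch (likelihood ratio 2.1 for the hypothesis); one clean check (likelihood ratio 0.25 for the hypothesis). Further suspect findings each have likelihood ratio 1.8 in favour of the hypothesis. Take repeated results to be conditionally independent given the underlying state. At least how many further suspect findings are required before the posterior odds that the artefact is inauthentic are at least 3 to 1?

11

Prior odds = 3/497.
Combined Bayes factor of the evidence already in hand = 2.25 × 2.1 × 0.25 = 1.18125.
Odds after that evidence = (3/497) × 1.18125 = 81/11360.
Target odds = 3.
Need 1.8ⁿ ≥ 3 ÷ (81/11360) = 11360/27.
1.8¹⁰ ≈357.047 falls short of 11360/27 but 1.8¹¹ ≈642.684 reaches it, so n = 11.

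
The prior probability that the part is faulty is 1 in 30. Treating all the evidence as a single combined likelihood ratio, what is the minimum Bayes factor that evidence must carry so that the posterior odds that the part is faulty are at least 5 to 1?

145

Prior odds = (1/30)/(29/30) = 1/29.
Target odds = 5.
Required Bayes factor = 5 ÷ (1/29) = 145.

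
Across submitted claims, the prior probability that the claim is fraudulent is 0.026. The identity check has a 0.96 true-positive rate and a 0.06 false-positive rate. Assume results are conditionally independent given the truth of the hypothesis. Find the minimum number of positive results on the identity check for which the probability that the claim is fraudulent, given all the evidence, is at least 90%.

3

Prior odds: 0.026 ÷ 0.974 = 13/487.
Likelihood ratio of a positive result = 0.96/0.06 = 16.
Target posterior odds = 0.9/0.1 = 9.
Require 16ⁿ ≥ 9 ÷ (13/487) = 4383/13.
16² = 256 falls short of 4383/13 but 16³ = 4096 reaches it, so n = 3.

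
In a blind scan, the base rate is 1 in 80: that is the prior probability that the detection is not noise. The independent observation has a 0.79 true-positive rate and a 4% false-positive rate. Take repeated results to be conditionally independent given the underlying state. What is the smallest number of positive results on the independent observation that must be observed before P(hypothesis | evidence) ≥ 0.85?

3

Prior odds = 0.0125/0.9875 = 1/79.
Likelihood ratio of a positive result = 0.79/0.04 = 19.75.
Target posterior odds = 0.85/0.15 = 17/3.
Need (1/79) × 19.75ⁿ ≥ 17/3, i.e. 19.75ⁿ ≥ 1343/3.
19.75² = 390.0625 falls short of 1343/3 but 19.75³ = 7703.734375 reaches it, so n = 3.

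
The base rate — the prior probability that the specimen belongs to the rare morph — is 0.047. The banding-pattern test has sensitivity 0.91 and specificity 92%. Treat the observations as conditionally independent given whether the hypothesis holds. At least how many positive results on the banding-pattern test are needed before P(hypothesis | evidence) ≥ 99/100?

4

Prior odds = 0.047/0.953 = 47/953.
False-positive rate = 1 − 0.92 = 0.08; likelihood ratio of a positive = 0.91/0.08 = 11.375.
Target odds: 0.99 ÷ 0.01 = 99.
Need (47/953) × 11.375ⁿ ≥ 99, i.e. 11.375ⁿ ≥ 94347/47.
11.375³ = 753571/512 falls short of 94347/47 but 11.375⁴ = 68574961/4096 reaches it, so n = 4.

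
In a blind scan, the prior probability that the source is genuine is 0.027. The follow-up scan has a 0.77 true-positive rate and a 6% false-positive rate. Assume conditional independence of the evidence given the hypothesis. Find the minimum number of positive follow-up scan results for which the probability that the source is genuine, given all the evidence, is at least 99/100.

Prior odds: 0.027 ÷ 0.973 = 27/973.
Likelihood ratio of a positive result = 0.77/0.06 = 77/6.
Target posterior odds = 0.99/0.01 = 99.
Require (77/6)ⁿ ≥ 99 ÷ (27/973) = 10703/3.
(77/6)³ = 456533/216 falls short of 10703/3 but (77/6)⁴ = 35153041/1296 reaches it, so n = 4.

4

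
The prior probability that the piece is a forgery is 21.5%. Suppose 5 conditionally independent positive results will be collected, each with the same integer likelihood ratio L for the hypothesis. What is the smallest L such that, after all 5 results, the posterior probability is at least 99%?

Prior odds = 0.215/0.785 = 43/157.
Target odds = 0.99/0.01 = 99.
Need L⁵ ≥ 99 ÷ (43/157) = 15543/43.
3⁵ = 243 < 15543/43 ≤ 1024 = 4⁵, so L = 4.

4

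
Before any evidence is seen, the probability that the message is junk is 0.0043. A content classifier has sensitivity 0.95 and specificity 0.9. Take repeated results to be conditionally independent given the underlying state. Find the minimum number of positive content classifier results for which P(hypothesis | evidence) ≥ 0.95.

Prior odds = 0.0043/0.9957 = 43/9957.
False-positive rate = 1 − 0.9 = 0.1; likelihood ratio of a positive = 0.95/0.1 = 9.5.
Target odds: 0.95 ÷ 0.05 = 19.
Require 9.5ⁿ ≥ 19 ÷ (43/9957) = 189183/43.
9.5³ = 857.375 falls short of 189183/43 but 9.5⁴ = 8145.0625 reaches it, so n = 4.

4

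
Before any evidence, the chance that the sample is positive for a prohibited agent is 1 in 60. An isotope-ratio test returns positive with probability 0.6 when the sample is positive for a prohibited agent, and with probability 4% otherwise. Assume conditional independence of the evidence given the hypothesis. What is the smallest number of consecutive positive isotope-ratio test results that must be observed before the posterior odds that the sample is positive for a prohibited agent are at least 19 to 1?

Prior odds = (1/60)/(59/60) = 1/59.
Likelihood ratio of a positive result = 0.6/0.04 = 15.
Target odds = 19.
Need (1/59) × 15ⁿ ≥ 19, i.e. 15ⁿ ≥ 1121.
15² = 225 falls short of 1121 but 15³ = 3375 reaches it, so n = 3.

3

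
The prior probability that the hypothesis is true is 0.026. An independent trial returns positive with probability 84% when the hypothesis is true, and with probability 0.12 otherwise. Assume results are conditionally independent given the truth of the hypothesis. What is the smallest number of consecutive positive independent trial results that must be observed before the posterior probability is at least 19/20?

Prior odds = 0.026/0.974 = 13/487.
Likelihood ratio of a positive result = 0.84/0.12 = 7.
Target posterior odds = 0.95/0.05 = 19.
Require 7ⁿ ≥ 19 ÷ (13/487) = 9253/13.
7³ = 343 falls short of 9253/13 but 7⁴ = 2401 reaches it, so n = 4.

4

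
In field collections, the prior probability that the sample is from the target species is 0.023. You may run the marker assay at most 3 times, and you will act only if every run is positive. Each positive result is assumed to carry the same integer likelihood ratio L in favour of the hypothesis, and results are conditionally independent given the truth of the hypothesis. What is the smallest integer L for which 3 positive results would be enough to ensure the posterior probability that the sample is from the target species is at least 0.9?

8

Prior odds = 0.023/0.977 = 23/977.
Target odds = 0.9/0.1 = 9.
Need L³ ≥ 9 ÷ (23/977) = 8793/23.
7³ = 343 < 8793/23 ≤ 512 = 8³, so L = 8.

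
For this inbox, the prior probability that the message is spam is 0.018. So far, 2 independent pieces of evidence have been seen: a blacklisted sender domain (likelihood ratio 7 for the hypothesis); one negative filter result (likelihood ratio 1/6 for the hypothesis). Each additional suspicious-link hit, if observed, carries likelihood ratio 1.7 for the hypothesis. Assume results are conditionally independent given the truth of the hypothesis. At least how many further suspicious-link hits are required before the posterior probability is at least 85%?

Prior odds = 0.018/0.982 = 9/491.
Combined Bayes factor of the evidence already in hand = 7 × (1/6) = 7/6.
Odds after that evidence = (9/491) × 7/6 = 21/982.
Target odds = 0.85/0.15 = 17/3.
Need 1.7ⁿ ≥ 17/3 ÷ (21/982) = 16694/63.
1.7¹⁰ ≈201.599 falls short of 16694/63 but 1.7¹¹ ≈342.719 reaches it, so n = 11.

11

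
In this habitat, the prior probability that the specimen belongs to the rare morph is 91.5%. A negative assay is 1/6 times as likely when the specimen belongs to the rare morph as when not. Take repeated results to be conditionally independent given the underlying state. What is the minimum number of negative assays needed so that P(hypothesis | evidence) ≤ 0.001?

6

Prior odds = 0.915/0.085 = 183/17.
Likelihood ratio per negative assay = 1/6.
Target posterior odds = 0.001/0.999 = 1/999.
Need (183/17) × (1/6)ⁿ ≤ 1/999, i.e. (1/6)ⁿ ≤ 17/182817.
(1/6)⁵ = 1/7776 is still above 17/182817 but (1/6)⁶ = 1/46656 is at or below it, so n = 6.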